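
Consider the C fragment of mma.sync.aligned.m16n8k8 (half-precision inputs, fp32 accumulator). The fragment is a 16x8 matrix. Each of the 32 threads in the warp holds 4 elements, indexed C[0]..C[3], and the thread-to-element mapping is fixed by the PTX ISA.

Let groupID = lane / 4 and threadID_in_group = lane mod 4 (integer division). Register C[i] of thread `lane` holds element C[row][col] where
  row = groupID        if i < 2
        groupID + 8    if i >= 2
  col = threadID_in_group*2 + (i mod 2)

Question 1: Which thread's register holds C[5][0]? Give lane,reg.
20,0

r:5=>grp=5,rB=0  c:0=>tig=0,lo=0
L=5*4+0=20  i=0*2+0=0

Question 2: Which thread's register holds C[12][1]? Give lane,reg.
16,3

r=12→G=4,rhi=1  c=1→T=0,p=1
L=4*4+0=16  i=1*2+1=3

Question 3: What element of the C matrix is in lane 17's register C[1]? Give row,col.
lane 17: gid=4 (17/4), tid=1 (17%4)
i=1: r=4+0=4, c=1*2+1=3

4,3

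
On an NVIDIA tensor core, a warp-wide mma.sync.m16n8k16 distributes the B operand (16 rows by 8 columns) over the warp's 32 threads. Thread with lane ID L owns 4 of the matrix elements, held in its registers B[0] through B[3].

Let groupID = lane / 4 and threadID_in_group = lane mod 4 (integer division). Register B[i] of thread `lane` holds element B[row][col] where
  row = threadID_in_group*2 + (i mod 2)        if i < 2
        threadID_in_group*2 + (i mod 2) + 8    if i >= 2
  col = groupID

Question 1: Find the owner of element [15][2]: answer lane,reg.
c:2=>grp=2  r:15=>rB=1,tig=3,lo=1
L=2*4+3=11  i=1*2+1=3

11,3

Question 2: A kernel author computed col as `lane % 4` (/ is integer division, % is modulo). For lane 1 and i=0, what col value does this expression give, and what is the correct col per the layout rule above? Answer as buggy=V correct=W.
`lane % 4`[1,0]->1
L=1->gid=1>>2=0, tid=1&3=1
[0]->row 1·2+0+0=2  col gid=0
col: 1 vs 0

buggy=1 correct=0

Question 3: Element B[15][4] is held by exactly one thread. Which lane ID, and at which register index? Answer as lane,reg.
c:4=>grp=4  r:15=>rB=1,tig=3,lo=1
L=4*4+3=19  i=1*2+1=3

19,3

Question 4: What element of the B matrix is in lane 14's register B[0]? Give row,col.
4,3

L=14->g=14>>2=3, t=14&3=2
[0]->row 2·2+0+0=4  col g=3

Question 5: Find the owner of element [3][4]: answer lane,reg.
17,1

c:4=>grp=4  r:3=>rB=0,tig=1,lo=1
L=4*4+1=17  i=0*2+1=1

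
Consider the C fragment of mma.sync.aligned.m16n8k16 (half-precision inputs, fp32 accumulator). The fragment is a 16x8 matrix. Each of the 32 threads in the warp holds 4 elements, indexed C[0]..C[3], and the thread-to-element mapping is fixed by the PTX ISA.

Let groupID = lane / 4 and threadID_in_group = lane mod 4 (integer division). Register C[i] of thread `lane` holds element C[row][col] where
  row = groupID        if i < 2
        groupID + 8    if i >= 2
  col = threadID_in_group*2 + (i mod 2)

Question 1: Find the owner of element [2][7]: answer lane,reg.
r:2=>grp=2,rB=0  c:7=>tig=3,lo=1
L=2*4+3=11  i=0*2+1=1

11,1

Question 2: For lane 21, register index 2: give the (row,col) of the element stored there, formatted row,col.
lane 21: gr=5 (21/4), th=1 (21%4)
i=2: r=5+8=13, c=1*2+0=2

13,2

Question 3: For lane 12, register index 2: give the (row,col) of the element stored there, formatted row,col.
L=12=>grp=12>>2=3, tig=12&3=0
[2]=>row 3+8=11  col 0·2+0=0

11,0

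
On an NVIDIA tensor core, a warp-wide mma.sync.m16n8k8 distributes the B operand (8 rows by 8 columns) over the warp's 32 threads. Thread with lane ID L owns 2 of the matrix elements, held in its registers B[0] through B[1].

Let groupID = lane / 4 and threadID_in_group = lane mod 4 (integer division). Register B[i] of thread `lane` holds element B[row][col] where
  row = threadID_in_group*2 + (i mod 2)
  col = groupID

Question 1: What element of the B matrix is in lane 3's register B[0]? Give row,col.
L=3⇒gr=3>>2=0, th=3&3=3
[0]⇒row 3·2+0=6  col gr=0

6,0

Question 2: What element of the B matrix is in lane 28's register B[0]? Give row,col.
L=28->gid=28>>2=7, tid=28&3=0
[0]->row 0·2+0=0  col gid=7

0,7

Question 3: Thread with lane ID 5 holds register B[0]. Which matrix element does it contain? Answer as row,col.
2,1

5: grp=1,tig=1
[0] (1*2+0,1) = (2,1)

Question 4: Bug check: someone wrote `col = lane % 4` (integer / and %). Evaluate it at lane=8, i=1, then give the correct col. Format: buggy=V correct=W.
buggy=0 correct=2

`lane % 4`[8,1]=>0
L=8=>grp=8>>2=2, tig=8&3=0
[1]=>row 0·2+1=1  col grp=2
col: 0 vs 2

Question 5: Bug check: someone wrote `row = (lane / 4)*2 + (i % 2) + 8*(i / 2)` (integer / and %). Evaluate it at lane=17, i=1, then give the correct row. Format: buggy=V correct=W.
`(lane / 4)*2 + (i % 2) + 8*(i / 2)`[17,1]→9
lane 17→17/4=4, 17 mod 4=1
i=1  r:2·1+1→3  c:4
row: 9 vs 3

buggy=9 correct=3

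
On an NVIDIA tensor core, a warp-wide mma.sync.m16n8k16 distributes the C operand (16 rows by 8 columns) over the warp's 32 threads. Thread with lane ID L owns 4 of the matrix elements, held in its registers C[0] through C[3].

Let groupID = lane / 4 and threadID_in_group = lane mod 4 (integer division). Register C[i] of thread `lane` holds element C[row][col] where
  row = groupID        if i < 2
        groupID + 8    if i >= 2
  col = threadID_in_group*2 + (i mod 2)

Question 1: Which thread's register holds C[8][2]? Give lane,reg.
r: 8->gid=0,r8=1  c: 2->tid=1,i&1=0
L=0*4+1=1  i=1*2+0=2

1,2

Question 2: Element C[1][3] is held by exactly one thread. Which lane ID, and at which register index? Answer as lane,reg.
5,1

r: 1->gid=1,r8=0  c: 3->tid=1,i&1=1
L=1*4+1=5  i=0*2+1=1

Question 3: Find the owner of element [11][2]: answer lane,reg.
r=11⇒gr=3,Rb=1  c=2⇒th=1,odd=0
L=3*4+1=13  i=1*2+0=2

13,2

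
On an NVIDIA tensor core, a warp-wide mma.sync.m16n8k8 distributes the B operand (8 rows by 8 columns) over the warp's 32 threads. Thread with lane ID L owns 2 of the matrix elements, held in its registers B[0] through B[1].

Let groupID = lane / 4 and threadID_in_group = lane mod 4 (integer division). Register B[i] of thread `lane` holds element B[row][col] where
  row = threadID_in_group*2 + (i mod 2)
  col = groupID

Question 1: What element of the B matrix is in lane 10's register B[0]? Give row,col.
lane 10->10/4=2, 10 mod 4=2
i=0  r:2·2+0->4  c:2

4,2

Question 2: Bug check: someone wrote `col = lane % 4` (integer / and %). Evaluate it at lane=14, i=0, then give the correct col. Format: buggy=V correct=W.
buggy=2 correct=3

`lane % 4`[14,0]⇒2
lane 14⇒14/4=3, 14 mod 4=2
i=0  r:2·2+0⇒4  c:3
col: 2 vs 3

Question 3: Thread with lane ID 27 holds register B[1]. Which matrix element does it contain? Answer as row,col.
27: G=6,T=3
[1] (3*2+1,6) = (7,6)

7,6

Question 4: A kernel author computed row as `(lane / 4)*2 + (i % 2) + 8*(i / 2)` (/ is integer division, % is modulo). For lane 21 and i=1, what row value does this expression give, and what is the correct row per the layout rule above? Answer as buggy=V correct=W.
`(lane / 4)*2 + (i % 2) + 8*(i / 2)`[21,1]->11
21: gid=5,tid=1
[1] (1*2+1,5) = (3,5)
row: 11 vs 3

buggy=11 correct=3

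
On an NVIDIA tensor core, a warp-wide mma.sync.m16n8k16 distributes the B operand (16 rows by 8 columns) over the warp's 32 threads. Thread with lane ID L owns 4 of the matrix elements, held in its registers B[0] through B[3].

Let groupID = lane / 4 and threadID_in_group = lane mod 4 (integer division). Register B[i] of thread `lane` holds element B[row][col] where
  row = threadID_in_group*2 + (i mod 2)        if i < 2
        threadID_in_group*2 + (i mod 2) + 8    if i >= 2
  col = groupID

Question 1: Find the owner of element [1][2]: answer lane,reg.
8,1

c=2→G=2  r=1→rhi=0,T=0,p=1
L=2*4+0=8  i=0*2+1=1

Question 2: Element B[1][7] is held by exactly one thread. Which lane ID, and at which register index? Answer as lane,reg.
28,1

c=7⇒gr=7  r=1⇒Rb=0,th=0,odd=1
L=7*4+0=28  i=0*2+1=1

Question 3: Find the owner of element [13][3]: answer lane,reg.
14,3

c=3->g=3  r=13->rb=1,t=2,b0=1
L=3*4+2=14  i=1*2+1=3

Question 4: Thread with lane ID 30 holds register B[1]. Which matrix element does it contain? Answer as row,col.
30: gr=7,th=2
[1] (2*2+1+0,7) = (5,7)

5,7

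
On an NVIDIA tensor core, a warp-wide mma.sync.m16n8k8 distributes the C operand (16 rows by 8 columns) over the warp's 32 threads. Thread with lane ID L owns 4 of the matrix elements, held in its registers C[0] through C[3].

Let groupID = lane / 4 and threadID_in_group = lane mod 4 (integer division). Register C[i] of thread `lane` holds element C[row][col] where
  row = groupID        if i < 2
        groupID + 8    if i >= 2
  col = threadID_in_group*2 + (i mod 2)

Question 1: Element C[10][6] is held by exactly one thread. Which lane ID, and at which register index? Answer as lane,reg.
11,2

r=10->g=2,rb=1  c=6->t=3,b0=0
L=2*4+3=11  i=1*2+0=2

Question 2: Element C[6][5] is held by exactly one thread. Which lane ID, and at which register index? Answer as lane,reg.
r:6=>grp=6,rB=0  c:5=>tig=2,lo=1
L=6*4+2=26  i=0*2+1=1

26,1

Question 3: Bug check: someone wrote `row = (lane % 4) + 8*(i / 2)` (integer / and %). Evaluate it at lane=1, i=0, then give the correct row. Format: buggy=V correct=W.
buggy=1 correct=0

`(lane % 4) + 8*(i / 2)`[1,0]->1
lane 1->1/4=0, 1 mod 4=1
i=0  r:0+0->0  c:2·1+0->2
row: 1 vs 0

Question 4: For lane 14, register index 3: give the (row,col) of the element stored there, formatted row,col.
14: grp=3,tig=2
[3] (3+8,2*2+1) = (11,5)

11,5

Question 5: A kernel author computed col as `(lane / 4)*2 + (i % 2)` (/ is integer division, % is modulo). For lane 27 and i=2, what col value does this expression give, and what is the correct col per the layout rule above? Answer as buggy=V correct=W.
buggy=12 correct=6

`(lane / 4)*2 + (i % 2)`[27,2]→12
27: G=6,T=3
[2] (6+8,3*2+0) = (14,6)
col: 12 vs 6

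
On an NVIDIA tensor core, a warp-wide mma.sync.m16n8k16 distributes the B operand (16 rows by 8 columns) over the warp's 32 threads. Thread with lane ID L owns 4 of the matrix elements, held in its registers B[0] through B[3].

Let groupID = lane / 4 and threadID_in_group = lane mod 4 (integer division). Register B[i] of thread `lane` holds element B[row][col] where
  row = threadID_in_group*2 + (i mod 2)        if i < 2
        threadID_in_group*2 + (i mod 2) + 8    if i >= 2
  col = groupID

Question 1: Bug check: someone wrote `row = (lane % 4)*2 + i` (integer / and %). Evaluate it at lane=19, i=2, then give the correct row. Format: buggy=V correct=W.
buggy=8 correct=14

`(lane % 4)*2 + i`[19,2]⇒8
lane 19: gr=4 (19/4), th=3 (19%4)
i=2: r=3*2+0+8=14, c=gr=4
row: 8 vs 14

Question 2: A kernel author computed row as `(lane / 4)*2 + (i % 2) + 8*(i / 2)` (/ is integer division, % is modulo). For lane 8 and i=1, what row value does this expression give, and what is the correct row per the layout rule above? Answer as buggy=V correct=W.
buggy=5 correct=1

`(lane / 4)*2 + (i % 2) + 8*(i / 2)`[8,1]→5
lane 8: G=2 (8/4), T=0 (8%4)
i=1: r=0*2+1+0=1, c=G=2
row: 5 vs 1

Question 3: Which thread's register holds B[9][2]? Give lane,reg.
8,3

c=2->g=2  r=9->rb=1,t=0,b0=1
L=2*4+0=8  i=1*2+1=3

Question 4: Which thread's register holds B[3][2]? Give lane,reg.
9,1

c=2→G=2  r=3→rhi=0,T=1,p=1
L=2*4+1=9  i=0*2+1=1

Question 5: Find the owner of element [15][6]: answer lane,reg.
c=6⇒gr=6  r=15⇒Rb=1,th=3,odd=1
L=6*4+3=27  i=1*2+1=3

27,3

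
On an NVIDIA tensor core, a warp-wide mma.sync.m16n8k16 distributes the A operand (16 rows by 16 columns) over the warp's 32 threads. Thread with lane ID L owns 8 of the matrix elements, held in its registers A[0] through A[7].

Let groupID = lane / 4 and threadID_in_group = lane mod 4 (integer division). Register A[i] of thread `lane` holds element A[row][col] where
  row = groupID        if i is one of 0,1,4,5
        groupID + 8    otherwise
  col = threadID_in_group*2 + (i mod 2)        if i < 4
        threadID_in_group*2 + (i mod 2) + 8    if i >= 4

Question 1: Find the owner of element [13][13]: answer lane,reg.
r=13⇒gr=5,Rb=1  c=13⇒Cb=1,th=2,odd=1
L=5*4+2=22  i=1*4+1*2+1=7

22,7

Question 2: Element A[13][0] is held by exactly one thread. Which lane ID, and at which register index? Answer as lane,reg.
20,2

r=13->g=5,rb=1  c=0->cb=0,t=0,b0=0
L=5*4+0=20  i=0*4+1*2+0=2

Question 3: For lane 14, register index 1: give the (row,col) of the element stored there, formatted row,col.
3,5

L=14⇒gr=14>>2=3, th=14&3=2
[1]⇒row 3+0=3  col 2·2+1+0=5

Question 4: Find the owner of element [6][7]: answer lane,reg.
r:6=>grp=6,rB=0  c:7=>cB=0,tig=3,lo=1
L=6*4+3=27  i=0*4+0*2+1=1

27,1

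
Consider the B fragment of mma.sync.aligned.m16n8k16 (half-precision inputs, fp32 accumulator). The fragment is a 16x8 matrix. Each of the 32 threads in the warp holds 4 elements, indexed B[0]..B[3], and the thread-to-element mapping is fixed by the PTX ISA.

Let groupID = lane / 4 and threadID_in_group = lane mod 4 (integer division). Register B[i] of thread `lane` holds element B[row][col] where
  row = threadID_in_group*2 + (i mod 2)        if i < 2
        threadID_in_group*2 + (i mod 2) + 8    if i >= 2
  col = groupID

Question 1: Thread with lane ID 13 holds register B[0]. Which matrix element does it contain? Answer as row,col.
L=13→G=13>>2=3, T=13&3=1
[0]→row 1·2+0+0=2  col G=3

2,3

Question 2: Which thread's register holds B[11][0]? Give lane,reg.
c=0->g=0  r=11->rb=1,t=1,b0=1
L=0*4+1=1  i=1*2+1=3

1,3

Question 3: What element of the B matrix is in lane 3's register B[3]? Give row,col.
lane 3: grp=0 (3/4), tig=3 (3%4)
i=3: r=3*2+1+8=15, c=grp=0

15,0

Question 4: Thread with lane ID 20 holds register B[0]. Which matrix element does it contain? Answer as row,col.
L=20->gid=20>>2=5, tid=20&3=0
[0]->row 0·2+0+0=0  col gid=5

0,5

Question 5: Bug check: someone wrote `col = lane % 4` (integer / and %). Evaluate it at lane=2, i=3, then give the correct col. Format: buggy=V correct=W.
`lane % 4`[2,3]->2
lane 2: g=0 (2/4), t=2 (2%4)
i=3: r=2*2+1+8=13, c=g=0
col: 2 vs 0

buggy=2 correct=0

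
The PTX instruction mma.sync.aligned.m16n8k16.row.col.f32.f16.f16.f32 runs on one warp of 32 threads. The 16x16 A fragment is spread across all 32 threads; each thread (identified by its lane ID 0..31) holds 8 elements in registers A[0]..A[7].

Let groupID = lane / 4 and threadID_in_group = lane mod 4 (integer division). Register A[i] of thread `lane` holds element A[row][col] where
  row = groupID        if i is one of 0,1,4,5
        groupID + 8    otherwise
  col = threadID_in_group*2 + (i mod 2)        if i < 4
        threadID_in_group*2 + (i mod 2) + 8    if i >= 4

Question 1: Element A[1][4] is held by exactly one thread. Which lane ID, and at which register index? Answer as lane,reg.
6,0

r:1=>grp=1,rB=0  c:4=>cB=0,tig=2,lo=0
L=1*4+2=6  i=0*4+0*2+0=0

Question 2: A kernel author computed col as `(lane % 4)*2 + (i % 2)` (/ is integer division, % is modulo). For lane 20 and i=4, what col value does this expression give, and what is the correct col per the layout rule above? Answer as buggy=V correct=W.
buggy=0 correct=8

`(lane % 4)*2 + (i % 2)`[20,4]->0
lane 20: g=5 (20/4), t=0 (20%4)
i=4: r=5+0=5, c=0*2+0+8=8
col: 0 vs 8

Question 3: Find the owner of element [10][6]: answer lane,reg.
11,2

r=10->g=2,rb=1  c=6->cb=0,t=3,b0=0
L=2*4+3=11  i=0*4+1*2+0=2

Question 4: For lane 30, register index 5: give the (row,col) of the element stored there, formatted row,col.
7,13

lane 30->30/4=7, 30 mod 4=2
i=5  r:7+0->7  c:2·2+1+8->13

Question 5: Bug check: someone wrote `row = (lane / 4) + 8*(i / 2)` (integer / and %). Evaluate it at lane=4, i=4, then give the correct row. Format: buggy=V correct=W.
`(lane / 4) + 8*(i / 2)`[4,4]->17
L=4->g=4>>2=1, t=4&3=0
[4]->row 1+0=1  col 0·2+0+8=8
row: 17 vs 1

buggy=17 correct=1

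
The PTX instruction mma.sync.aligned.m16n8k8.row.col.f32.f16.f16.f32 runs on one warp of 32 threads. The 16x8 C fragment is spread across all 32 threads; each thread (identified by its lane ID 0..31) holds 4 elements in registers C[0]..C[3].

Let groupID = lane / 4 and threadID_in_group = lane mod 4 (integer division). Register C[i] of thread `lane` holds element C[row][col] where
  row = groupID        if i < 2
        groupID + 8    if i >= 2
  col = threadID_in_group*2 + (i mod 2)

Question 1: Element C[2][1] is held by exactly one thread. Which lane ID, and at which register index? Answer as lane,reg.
r=2⇒gr=2,Rb=0  c=1⇒th=0,odd=1
L=2*4+0=8  i=0*2+1=1

8,1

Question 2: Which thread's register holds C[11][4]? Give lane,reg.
14,2

r=11⇒gr=3,Rb=1  c=4⇒th=2,odd=0
L=3*4+2=14  i=1*2+0=2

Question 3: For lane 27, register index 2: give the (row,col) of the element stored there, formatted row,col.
lane 27=>27/4=6, 27 mod 4=3
i=2  r:6+8=>14  c:2·3+0=>6

14,6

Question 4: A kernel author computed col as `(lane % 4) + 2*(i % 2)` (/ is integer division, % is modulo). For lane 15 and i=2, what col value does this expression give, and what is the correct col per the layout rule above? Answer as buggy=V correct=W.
buggy=3 correct=6

`(lane % 4) + 2*(i % 2)`[15,2]→3
lane 15: G=3 (15/4), T=3 (15%4)
i=2: r=3+8=11, c=3*2+0=6
col: 3 vs 6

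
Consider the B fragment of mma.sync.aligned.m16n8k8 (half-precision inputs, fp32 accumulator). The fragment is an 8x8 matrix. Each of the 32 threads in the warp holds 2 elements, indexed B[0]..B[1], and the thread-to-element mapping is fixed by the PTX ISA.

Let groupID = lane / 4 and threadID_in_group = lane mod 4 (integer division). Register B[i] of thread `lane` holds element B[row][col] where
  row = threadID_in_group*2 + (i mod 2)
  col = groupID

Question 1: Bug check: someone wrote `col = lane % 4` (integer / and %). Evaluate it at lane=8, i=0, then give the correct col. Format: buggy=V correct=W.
`lane % 4`[8,0]→0
lane 8→8/4=2, 8 mod 4=0
i=0  r:2·0+0→0  c:2
col: 0 vs 2

buggy=0 correct=2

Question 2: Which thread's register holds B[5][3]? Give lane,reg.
14,1

c: 3->gid=3  r: 5->tid=2,i&1=1
L=3*4+2=14  i=1=1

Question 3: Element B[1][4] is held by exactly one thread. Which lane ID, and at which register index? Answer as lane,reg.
16,1

c=4->g=4  r=1->t=0,b0=1
L=4*4+0=16  i=1=1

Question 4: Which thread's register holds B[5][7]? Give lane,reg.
c=7⇒gr=7  r=5⇒th=2,odd=1
L=7*4+2=30  i=1=1

30,1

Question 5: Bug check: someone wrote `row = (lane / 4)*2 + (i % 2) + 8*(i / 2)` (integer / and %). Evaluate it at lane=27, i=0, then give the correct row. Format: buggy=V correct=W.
buggy=12 correct=6

`(lane / 4)*2 + (i % 2) + 8*(i / 2)`[27,0]->12
lane 27->27/4=6, 27 mod 4=3
i=0  r:2·3+0->6  c:6
row: 12 vs 6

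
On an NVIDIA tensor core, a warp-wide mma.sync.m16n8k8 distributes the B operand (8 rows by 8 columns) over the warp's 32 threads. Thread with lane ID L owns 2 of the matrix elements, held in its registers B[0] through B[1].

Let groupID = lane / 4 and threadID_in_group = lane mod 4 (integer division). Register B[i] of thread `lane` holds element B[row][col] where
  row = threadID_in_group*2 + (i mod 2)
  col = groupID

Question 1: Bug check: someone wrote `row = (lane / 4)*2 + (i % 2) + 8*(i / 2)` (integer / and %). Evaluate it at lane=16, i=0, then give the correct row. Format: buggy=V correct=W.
`(lane / 4)*2 + (i % 2) + 8*(i / 2)`[16,0]=>8
L=16=>grp=16>>2=4, tig=16&3=0
[0]=>row 0·2+0=0  col grp=4
row: 8 vs 0

buggy=8 correct=0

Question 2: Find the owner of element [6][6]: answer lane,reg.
27,0

c=6⇒gr=6  r=6⇒th=3,odd=0
L=6*4+3=27  i=0=0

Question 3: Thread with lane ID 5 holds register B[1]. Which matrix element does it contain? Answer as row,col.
5: G=1,T=1
[1] (1*2+1,1) = (3,1)

3,1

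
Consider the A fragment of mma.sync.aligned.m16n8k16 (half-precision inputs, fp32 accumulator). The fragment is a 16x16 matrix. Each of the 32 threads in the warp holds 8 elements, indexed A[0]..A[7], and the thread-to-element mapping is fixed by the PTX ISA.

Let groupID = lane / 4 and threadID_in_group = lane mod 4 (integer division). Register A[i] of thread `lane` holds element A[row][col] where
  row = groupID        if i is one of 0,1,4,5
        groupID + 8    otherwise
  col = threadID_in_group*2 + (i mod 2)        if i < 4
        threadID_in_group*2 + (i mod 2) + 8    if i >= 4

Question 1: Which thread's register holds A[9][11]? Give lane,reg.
r=9->g=1,rb=1  c=11->cb=1,t=1,b0=1
L=1*4+1=5  i=1*4+1*2+1=7

5,7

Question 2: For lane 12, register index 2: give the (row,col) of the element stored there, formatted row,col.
11,0

lane 12→12/4=3, 12 mod 4=0
i=2  r:3+8→11  c:2·0+0+0→0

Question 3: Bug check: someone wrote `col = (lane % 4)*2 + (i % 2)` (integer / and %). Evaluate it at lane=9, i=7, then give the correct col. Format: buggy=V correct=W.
buggy=3 correct=11

`(lane % 4)*2 + (i % 2)`[9,7]=>3
L=9=>grp=9>>2=2, tig=9&3=1
[7]=>row 2+8=10  col 1·2+1+8=11
col: 3 vs 11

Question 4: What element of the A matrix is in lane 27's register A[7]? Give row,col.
14,15

L=27→G=27>>2=6, T=27&3=3
[7]→row 6+8=14  col 3·2+1+8=15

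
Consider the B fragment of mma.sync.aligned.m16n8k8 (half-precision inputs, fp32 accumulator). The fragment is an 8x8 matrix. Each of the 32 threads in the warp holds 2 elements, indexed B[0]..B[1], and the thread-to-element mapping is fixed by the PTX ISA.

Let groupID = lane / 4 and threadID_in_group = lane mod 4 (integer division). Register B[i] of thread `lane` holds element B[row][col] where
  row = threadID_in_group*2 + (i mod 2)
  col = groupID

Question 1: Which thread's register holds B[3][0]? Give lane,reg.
1,1

c:0=>grp=0  r:3=>tig=1,lo=1
L=0*4+1=1  i=1=1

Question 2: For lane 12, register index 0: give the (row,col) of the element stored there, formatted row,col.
0,3

12: gr=3,th=0
[0] (0*2+0,3) = (0,3)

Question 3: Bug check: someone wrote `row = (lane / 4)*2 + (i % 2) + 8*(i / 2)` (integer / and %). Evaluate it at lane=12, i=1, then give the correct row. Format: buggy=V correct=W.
buggy=7 correct=1

`(lane / 4)*2 + (i % 2) + 8*(i / 2)`[12,1]=>7
lane 12: grp=3 (12/4), tig=0 (12%4)
i=1: r=0*2+1=1, c=grp=3
row: 7 vs 1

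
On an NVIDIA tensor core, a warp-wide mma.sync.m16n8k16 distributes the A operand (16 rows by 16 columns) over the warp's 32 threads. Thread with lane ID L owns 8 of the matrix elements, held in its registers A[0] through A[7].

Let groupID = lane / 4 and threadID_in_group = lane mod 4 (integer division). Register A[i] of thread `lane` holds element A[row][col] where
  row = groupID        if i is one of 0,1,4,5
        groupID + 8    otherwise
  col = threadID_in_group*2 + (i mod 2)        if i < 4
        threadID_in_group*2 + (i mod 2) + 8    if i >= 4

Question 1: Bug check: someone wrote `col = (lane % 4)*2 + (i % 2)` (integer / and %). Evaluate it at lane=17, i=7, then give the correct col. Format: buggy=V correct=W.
buggy=3 correct=11

`(lane % 4)*2 + (i % 2)`[17,7]=>3
L=17=>grp=17>>2=4, tig=17&3=1
[7]=>row 4+8=12  col 1·2+1+8=11
col: 3 vs 11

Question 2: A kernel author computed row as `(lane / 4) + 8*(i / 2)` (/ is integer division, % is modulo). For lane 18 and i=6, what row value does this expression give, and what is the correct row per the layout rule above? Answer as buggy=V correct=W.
`(lane / 4) + 8*(i / 2)`[18,6]=>28
lane 18=>18/4=4, 18 mod 4=2
i=6  r:4+8=>12  c:2·2+0+8=>12
row: 28 vs 12

buggy=28 correct=12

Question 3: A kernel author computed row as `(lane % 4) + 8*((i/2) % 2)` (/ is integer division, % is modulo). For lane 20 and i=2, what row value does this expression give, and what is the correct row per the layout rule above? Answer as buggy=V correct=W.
`(lane % 4) + 8*((i/2) % 2)`[20,2]=>8
L=20=>grp=20>>2=5, tig=20&3=0
[2]=>row 5+8=13  col 0·2+0+0=0
row: 8 vs 13

buggy=8 correct=13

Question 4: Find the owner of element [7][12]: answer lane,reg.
r=7->g=7,rb=0  c=12->cb=1,t=2,b0=0
L=7*4+2=30  i=1*4+0*2+0=4

30,4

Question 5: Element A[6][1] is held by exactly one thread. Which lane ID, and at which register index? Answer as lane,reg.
r: 6->gid=6,r8=0  c: 1->c8=0,tid=0,i&1=1
L=6*4+0=24  i=0*4+0*2+1=1

24,1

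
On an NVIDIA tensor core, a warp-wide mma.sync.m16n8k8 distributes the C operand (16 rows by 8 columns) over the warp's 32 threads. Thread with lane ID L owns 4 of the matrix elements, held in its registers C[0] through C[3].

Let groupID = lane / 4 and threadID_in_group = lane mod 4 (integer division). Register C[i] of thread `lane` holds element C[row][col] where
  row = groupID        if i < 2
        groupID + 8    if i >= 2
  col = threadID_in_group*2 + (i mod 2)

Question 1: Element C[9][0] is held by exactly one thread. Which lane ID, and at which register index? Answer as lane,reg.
4,2

r=9->g=1,rb=1  c=0->t=0,b0=0
L=1*4+0=4  i=1*2+0=2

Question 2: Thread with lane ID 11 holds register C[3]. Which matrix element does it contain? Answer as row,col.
lane 11: g=2 (11/4), t=3 (11%4)
i=3: r=2+8=10, c=3*2+1=7

10,7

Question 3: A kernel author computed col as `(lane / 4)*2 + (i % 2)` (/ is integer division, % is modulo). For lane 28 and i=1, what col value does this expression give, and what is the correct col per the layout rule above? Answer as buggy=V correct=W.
buggy=15 correct=1

`(lane / 4)*2 + (i % 2)`[28,1]->15
lane 28: gid=7 (28/4), tid=0 (28%4)
i=1: r=7+0=7, c=0*2+1=1
col: 15 vs 1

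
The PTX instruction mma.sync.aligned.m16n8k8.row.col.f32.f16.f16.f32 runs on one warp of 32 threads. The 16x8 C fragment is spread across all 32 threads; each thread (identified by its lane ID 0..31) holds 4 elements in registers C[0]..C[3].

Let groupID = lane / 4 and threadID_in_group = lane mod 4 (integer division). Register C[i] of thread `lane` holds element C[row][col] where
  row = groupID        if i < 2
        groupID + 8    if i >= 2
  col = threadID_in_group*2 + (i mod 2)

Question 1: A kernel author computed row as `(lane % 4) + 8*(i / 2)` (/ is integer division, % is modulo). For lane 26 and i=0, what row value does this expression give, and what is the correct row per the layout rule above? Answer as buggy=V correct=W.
`(lane % 4) + 8*(i / 2)`[26,0]⇒2
lane 26: gr=6 (26/4), th=2 (26%4)
i=0: r=6+0=6, c=2*2+0=4
row: 2 vs 6

buggy=2 correct=6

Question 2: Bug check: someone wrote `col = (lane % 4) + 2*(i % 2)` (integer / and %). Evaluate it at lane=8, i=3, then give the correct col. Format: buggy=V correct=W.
`(lane % 4) + 2*(i % 2)`[8,3]=>2
L=8=>grp=8>>2=2, tig=8&3=0
[3]=>row 2+8=10  col 0·2+1=1
col: 2 vs 1

buggy=2 correct=1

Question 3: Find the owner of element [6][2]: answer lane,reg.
25,0

r=6->g=6,rb=0  c=2->t=1,b0=0
L=6*4+1=25  i=0*2+0=0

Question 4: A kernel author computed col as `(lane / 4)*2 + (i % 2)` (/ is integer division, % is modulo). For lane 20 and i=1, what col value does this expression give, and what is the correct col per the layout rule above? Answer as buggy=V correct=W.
buggy=11 correct=1

`(lane / 4)*2 + (i % 2)`[20,1]→11
20: G=5,T=0
[1] (5+0,0*2+1) = (5,1)
col: 11 vs 1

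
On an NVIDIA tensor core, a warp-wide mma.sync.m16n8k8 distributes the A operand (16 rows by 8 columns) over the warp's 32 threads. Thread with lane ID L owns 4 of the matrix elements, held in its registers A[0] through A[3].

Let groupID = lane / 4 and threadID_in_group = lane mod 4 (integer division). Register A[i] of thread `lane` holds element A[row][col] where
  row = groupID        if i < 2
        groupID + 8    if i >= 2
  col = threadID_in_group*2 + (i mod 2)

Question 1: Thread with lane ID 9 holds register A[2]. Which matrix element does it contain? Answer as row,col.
9: g=2,t=1
[2] (2+8,1*2+0) = (10,2)

10,2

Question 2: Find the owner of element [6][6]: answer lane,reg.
r=6->g=6,rb=0  c=6->t=3,b0=0
L=6*4+3=27  i=0*2+0=0

27,0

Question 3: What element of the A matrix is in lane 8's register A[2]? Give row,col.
10,0

lane 8: G=2 (8/4), T=0 (8%4)
i=2: r=2+8=10, c=0*2+0=0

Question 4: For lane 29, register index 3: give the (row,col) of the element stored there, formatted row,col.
lane 29->29/4=7, 29 mod 4=1
i=3  r:7+8->15  c:2·1+1->3

15,3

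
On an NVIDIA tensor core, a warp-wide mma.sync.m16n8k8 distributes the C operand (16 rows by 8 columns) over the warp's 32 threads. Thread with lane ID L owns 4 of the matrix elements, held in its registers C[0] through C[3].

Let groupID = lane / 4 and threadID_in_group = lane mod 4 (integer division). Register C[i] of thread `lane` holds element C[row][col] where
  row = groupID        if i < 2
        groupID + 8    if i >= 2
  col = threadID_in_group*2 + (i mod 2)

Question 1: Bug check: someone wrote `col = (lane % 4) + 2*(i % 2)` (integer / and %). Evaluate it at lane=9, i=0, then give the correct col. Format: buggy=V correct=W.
buggy=1 correct=2

`(lane % 4) + 2*(i % 2)`[9,0]⇒1
L=9⇒gr=9>>2=2, th=9&3=1
[0]⇒row 2+0=2  col 1·2+0=2
col: 1 vs 2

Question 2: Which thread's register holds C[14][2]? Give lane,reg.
r:14=>grp=6,rB=1  c:2=>tig=1,lo=0
L=6*4+1=25  i=1*2+0=2

25,2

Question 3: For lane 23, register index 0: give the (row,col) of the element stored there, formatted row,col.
5,6

lane 23->23/4=5, 23 mod 4=3
i=0  r:5+0->5  c:2·3+0->6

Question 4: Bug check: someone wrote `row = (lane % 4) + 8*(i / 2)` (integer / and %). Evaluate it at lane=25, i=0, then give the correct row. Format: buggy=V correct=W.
buggy=1 correct=6

`(lane % 4) + 8*(i / 2)`[25,0]->1
lane 25->25/4=6, 25 mod 4=1
i=0  r:6+0->6  c:2·1+0->2
row: 1 vs 6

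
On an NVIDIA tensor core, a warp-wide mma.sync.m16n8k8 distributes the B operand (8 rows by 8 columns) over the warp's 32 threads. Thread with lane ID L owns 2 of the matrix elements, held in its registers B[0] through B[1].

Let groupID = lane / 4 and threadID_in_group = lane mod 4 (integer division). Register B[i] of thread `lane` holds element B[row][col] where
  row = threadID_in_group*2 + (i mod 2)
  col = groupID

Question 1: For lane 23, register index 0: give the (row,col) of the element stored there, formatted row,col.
6,5

lane 23: gid=5 (23/4), tid=3 (23%4)
i=0: r=3*2+0=6, c=gid=5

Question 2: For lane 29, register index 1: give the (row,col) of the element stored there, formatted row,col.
29: gr=7,th=1
[1] (1*2+1,7) = (3,7)

3,7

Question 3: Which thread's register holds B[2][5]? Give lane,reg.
c: 5->gid=5  r: 2->tid=1,i&1=0
L=5*4+1=21  i=0=0

21,0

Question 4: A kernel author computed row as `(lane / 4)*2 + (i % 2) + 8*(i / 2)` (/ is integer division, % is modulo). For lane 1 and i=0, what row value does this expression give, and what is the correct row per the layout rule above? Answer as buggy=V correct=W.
buggy=0 correct=2

`(lane / 4)*2 + (i % 2) + 8*(i / 2)`[1,0]->0
lane 1->1/4=0, 1 mod 4=1
i=0  r:2·1+0->2  c:0
row: 0 vs 2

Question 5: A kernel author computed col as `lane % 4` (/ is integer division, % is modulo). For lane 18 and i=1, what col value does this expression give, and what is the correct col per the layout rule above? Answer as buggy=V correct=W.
buggy=2 correct=4

`lane % 4`[18,1]->2
lane 18->18/4=4, 18 mod 4=2
i=1  r:2·2+1->5  c:4
col: 2 vs 4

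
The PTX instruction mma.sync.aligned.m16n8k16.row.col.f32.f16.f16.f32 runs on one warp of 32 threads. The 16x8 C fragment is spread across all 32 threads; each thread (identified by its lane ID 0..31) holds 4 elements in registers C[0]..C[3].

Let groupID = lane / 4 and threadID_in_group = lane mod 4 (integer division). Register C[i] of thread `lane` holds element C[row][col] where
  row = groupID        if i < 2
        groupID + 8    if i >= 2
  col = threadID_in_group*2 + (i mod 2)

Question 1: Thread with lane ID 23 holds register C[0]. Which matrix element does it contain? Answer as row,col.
5,6

23: grp=5,tig=3
[0] (5+0,3*2+0) = (5,6)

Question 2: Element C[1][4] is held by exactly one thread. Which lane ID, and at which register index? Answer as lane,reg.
6,0

r=1->g=1,rb=0  c=4->t=2,b0=0
L=1*4+2=6  i=0*2+0=0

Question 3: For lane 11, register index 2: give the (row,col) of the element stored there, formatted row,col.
lane 11: g=2 (11/4), t=3 (11%4)
i=2: r=2+8=10, c=3*2+0=6

10,6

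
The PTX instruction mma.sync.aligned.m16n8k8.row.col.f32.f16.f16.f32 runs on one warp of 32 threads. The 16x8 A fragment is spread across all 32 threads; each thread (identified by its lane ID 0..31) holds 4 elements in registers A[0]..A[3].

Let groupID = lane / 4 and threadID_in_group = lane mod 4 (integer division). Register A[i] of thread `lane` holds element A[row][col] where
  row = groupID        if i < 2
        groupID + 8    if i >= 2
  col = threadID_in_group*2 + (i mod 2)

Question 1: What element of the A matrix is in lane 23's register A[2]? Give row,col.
23: grp=5,tig=3
[2] (5+8,3*2+0) = (13,6)

13,6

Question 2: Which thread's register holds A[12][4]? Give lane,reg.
18,2

r=12->g=4,rb=1  c=4->t=2,b0=0
L=4*4+2=18  i=1*2+0=2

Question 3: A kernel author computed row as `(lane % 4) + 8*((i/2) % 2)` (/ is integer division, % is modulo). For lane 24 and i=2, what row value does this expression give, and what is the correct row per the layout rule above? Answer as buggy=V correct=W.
`(lane % 4) + 8*((i/2) % 2)`[24,2]=>8
lane 24=>24/4=6, 24 mod 4=0
i=2  r:6+8=>14  c:2·0+0=>0
row: 8 vs 14

buggy=8 correct=14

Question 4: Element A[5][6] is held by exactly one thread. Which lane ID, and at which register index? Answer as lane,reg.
23,0

r:5=>grp=5,rB=0  c:6=>tig=3,lo=0
L=5*4+3=23  i=0*2+0=0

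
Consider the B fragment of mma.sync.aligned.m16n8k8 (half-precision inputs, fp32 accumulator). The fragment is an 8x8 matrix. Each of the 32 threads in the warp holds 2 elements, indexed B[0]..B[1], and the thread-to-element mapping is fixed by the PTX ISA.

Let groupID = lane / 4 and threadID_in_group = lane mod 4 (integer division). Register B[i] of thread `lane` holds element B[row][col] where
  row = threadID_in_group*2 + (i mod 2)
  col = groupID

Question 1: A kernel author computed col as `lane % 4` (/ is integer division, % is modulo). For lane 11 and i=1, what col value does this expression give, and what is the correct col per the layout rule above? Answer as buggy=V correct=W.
buggy=3 correct=2

`lane % 4`[11,1]=>3
L=11=>grp=11>>2=2, tig=11&3=3
[1]=>row 3·2+1=7  col grp=2
col: 3 vs 2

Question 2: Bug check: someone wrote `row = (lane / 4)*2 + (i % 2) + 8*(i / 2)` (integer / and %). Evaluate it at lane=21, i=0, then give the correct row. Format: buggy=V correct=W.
`(lane / 4)*2 + (i % 2) + 8*(i / 2)`[21,0]⇒10
21: gr=5,th=1
[0] (1*2+0,5) = (2,5)
row: 10 vs 2

buggy=10 correct=2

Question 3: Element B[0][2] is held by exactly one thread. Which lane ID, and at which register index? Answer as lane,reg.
c=2→G=2  r=0→T=0,p=0
L=2*4+0=8  i=0=0

8,0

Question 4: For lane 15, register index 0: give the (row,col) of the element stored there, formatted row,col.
6,3

L=15→G=15>>2=3, T=15&3=3
[0]→row 3·2+0=6  col G=3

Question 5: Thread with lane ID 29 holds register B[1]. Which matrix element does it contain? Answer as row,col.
lane 29: gr=7 (29/4), th=1 (29%4)
i=1: r=1*2+1=3, c=gr=7

3,7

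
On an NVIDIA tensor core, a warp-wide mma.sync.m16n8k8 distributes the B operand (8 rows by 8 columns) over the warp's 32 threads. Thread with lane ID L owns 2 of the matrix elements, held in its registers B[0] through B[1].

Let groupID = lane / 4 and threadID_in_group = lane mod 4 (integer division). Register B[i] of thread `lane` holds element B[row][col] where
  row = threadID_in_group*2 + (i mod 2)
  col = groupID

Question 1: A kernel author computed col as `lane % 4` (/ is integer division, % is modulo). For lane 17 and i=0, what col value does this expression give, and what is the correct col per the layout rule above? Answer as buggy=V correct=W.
buggy=1 correct=4

`lane % 4`[17,0]->1
lane 17->17/4=4, 17 mod 4=1
i=0  r:2·1+0->2  c:4
col: 1 vs 4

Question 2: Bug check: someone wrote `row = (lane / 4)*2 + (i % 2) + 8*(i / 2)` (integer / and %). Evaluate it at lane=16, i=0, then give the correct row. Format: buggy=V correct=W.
`(lane / 4)*2 + (i % 2) + 8*(i / 2)`[16,0]=>8
16: grp=4,tig=0
[0] (0*2+0,4) = (0,4)
row: 8 vs 0

buggy=8 correct=0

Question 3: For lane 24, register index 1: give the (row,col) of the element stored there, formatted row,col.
1,6

lane 24⇒24/4=6, 24 mod 4=0
i=1  r:2·0+1⇒1  c:6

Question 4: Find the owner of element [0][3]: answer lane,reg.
12,0

c:3=>grp=3  r:0=>tig=0,lo=0
L=3*4+0=12  i=0=0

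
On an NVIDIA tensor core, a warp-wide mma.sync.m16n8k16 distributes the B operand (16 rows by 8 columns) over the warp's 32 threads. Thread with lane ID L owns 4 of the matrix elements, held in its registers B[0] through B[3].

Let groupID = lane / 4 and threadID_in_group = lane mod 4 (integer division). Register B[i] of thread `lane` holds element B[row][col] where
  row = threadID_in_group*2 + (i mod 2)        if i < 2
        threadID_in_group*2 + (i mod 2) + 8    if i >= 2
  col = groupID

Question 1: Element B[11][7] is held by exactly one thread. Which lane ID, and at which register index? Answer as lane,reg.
c=7⇒gr=7  r=11⇒Rb=1,th=1,odd=1
L=7*4+1=29  i=1*2+1=3

29,3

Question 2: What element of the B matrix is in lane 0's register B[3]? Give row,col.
0: gid=0,tid=0
[3] (0*2+1+8,0) = (9,0)

9,0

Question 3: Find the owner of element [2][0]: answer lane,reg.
c=0->g=0  r=2->rb=0,t=1,b0=0
L=0*4+1=1  i=0*2+0=0

1,0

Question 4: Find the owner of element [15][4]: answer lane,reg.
c: 4->gid=4  r: 15->r8=1,tid=3,i&1=1
L=4*4+3=19  i=1*2+1=3

19,3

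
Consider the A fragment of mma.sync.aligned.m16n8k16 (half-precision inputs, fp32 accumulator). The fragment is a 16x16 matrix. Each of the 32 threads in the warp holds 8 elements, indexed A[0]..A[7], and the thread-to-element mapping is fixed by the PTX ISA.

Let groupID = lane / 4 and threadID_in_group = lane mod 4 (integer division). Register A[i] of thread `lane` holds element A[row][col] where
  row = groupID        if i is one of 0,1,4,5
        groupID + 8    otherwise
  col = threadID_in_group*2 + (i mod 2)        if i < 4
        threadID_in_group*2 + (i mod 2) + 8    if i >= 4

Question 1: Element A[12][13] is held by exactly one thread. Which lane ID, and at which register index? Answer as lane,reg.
18,7

r: 12->gid=4,r8=1  c: 13->c8=1,tid=2,i&1=1
L=4*4+2=18  i=1*4+1*2+1=7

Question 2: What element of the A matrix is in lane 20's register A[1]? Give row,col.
lane 20: g=5 (20/4), t=0 (20%4)
i=1: r=5+0=5, c=0*2+1+0=1

5,1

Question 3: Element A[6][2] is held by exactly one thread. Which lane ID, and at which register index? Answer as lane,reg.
r: 6->gid=6,r8=0  c: 2->c8=0,tid=1,i&1=0
L=6*4+1=25  i=0*4+0*2+0=0

25,0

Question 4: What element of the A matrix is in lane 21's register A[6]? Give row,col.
lane 21: G=5 (21/4), T=1 (21%4)
i=6: r=5+8=13, c=1*2+0+8=10

13,10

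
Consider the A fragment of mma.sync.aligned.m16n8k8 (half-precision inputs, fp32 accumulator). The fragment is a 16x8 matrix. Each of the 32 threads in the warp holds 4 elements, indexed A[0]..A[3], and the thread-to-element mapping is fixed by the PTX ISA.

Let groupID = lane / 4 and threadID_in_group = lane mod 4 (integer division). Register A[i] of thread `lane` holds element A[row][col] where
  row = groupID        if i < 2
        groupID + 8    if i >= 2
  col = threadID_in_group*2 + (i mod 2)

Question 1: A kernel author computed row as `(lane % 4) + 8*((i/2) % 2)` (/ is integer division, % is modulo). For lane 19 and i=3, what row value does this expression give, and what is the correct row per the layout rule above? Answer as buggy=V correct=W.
`(lane % 4) + 8*((i/2) % 2)`[19,3]→11
lane 19→19/4=4, 19 mod 4=3
i=3  r:4+8→12  c:2·3+1→7
row: 11 vs 12

buggy=11 correct=12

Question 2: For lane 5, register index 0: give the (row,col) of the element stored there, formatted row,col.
1,2

lane 5⇒5/4=1, 5 mod 4=1
i=0  r:1+0⇒1  c:2·1+0⇒2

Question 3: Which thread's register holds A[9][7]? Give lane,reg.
r: 9->gid=1,r8=1  c: 7->tid=3,i&1=1
L=1*4+3=7  i=1*2+1=3

7,3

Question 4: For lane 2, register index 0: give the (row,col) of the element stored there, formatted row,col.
L=2->g=2>>2=0, t=2&3=2
[0]->row 0+0=0  col 2·2+0=4

0,4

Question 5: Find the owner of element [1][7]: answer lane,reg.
7,1

r:1=>grp=1,rB=0  c:7=>tig=3,lo=1
L=1*4+3=7  i=0*2+1=1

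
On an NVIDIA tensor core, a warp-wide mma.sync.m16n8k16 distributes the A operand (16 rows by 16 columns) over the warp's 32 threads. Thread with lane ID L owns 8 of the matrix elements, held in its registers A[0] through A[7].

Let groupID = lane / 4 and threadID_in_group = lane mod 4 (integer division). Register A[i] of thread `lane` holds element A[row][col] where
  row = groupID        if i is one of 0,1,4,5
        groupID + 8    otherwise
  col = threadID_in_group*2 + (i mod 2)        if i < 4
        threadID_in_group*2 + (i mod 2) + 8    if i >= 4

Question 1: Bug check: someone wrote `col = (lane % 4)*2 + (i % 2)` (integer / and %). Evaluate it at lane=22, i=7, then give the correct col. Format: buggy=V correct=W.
buggy=5 correct=13

`(lane % 4)*2 + (i % 2)`[22,7]->5
22: g=5,t=2
[7] (5+8,2*2+1+8) = (13,13)
col: 5 vs 13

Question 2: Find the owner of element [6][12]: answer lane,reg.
r: 6->gid=6,r8=0  c: 12->c8=1,tid=2,i&1=0
L=6*4+2=26  i=1*4+0*2+0=4

26,4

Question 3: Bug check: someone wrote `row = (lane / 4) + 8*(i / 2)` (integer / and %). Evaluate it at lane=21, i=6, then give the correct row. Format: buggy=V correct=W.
buggy=29 correct=13

`(lane / 4) + 8*(i / 2)`[21,6]→29
lane 21: G=5 (21/4), T=1 (21%4)
i=6: r=5+8=13, c=1*2+0+8=10
row: 29 vs 13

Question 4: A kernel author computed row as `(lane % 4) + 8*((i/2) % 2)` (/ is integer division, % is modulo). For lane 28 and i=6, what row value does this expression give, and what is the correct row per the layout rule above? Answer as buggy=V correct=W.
`(lane % 4) + 8*((i/2) % 2)`[28,6]=>8
lane 28=>28/4=7, 28 mod 4=0
i=6  r:7+8=>15  c:2·0+0+8=>8
row: 8 vs 15

buggy=8 correct=15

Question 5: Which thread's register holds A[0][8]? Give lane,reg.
0,4

r=0->g=0,rb=0  c=8->cb=1,t=0,b0=0
L=0*4+0=0  i=1*4+0*2+0=4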